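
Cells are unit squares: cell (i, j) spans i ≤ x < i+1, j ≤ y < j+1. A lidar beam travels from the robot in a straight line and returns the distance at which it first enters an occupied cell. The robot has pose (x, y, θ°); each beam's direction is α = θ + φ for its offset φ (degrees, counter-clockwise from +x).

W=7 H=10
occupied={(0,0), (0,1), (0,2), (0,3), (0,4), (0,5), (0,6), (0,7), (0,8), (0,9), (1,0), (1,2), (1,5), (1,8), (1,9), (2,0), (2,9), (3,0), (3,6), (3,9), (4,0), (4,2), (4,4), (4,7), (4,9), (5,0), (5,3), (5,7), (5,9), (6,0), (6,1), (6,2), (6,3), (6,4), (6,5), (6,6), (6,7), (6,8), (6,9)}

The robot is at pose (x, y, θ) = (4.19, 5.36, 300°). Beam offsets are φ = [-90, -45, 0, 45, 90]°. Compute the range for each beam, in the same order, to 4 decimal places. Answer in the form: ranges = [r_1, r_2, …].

ranges = [3.6835, 0.3727, 0.4157, 1.8738, 2.0900]

beam 1: φ=-90°, α=210°
  dir = (cos 210°, sin 210°) = (-0.8660, -0.5000); from cell (4,5)
  next x-line at t=0.2194, next y-line at t=0.7200; Δt_x=1.1547, Δt_y=2.0000
    x: enter (3,5) at t=0.2194
    y: enter (3,4) at t=0.7200
    x: enter (2,4) at t=1.3741
    x: enter (1,4) at t=2.5288
    y: enter (1,3) at t=2.7200
    x: enter (0,3) at t=3.6835 ← occupied
  → r_1 = 3.6835
beam 2: φ=-45°, α=255°
  dir = (cos 255°, sin 255°) = (-0.2588, -0.9659); from cell (4,5)
  next x-line at t=0.7341, next y-line at t=0.3727; Δt_x=3.8637, Δt_y=1.0353
    y: enter (4,4) at t=0.3727 ← occupied
  → r_2 = 0.3727
beam 3: φ=0°, α=300°
  dir = (cos 300°, sin 300°) = (0.5000, -0.8660); from cell (4,5)
  next x-line at t=1.6200, next y-line at t=0.4157; Δt_x=2.0000, Δt_y=1.1547
    y: enter (4,4) at t=0.4157 ← occupied
  → r_3 = 0.4157
beam 4: φ=45°, α=345°
  dir = (cos 345°, sin 345°) = (0.9659, -0.2588); from cell (4,5)
  next x-line at t=0.8386, next y-line at t=1.3909; Δt_x=1.0353, Δt_y=3.8637
    x: enter (5,5) at t=0.8386
    y: enter (5,4) at t=1.3909
    x: enter (6,4) at t=1.8738 ← occupied
  → r_4 = 1.8738
beam 5: φ=90°, α=30°
  dir = (cos 30°, sin 30°) = (0.8660, 0.5000); from cell (4,5)
  next x-line at t=0.9353, next y-line at t=1.2800; Δt_x=1.1547, Δt_y=2.0000
    x: enter (5,5) at t=0.9353
    y: enter (5,6) at t=1.2800
    x: enter (6,6) at t=2.0900 ← occupied
  → r_5 = 2.0900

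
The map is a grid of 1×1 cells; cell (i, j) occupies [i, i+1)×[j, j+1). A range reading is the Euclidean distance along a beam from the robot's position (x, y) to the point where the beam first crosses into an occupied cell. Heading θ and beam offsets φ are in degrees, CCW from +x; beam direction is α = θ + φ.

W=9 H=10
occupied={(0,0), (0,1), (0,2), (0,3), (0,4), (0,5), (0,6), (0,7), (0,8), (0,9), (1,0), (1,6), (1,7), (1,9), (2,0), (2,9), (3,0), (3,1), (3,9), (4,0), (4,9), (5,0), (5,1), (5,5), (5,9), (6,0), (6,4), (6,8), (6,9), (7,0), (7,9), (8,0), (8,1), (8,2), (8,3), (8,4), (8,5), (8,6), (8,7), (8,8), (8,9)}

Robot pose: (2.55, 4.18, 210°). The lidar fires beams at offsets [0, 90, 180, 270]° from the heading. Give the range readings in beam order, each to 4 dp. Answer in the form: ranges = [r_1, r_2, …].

ranges = [1.7898, 2.5172, 2.8290, 2.1016]

beam 1: φ=0°, α=210°
  dir = (cos 210°, sin 210°) = (-0.8660, -0.5000); from cell (2,4)
  next x-line at t=0.6351, next y-line at t=0.3600; Δt_x=1.1547, Δt_y=2.0000
    y: enter (2,3) at t=0.3600
    x: enter (1,3) at t=0.6351
    x: enter (0,3) at t=1.7898 ← occupied
  → r_1 = 1.7898
beam 2: φ=90°, α=300°
  dir = (cos 300°, sin 300°) = (0.5000, -0.8660); from cell (2,4)
  next x-line at t=0.9000, next y-line at t=0.2078; Δt_x=2.0000, Δt_y=1.1547
    y: enter (2,3) at t=0.2078
    x: enter (3,3) at t=0.9000
    y: enter (3,2) at t=1.3625
    y: enter (3,1) at t=2.5172 ← occupied
  → r_2 = 2.5172
beam 3: φ=180°, α=30°
  dir = (cos 30°, sin 30°) = (0.8660, 0.5000); from cell (2,4)
  next x-line at t=0.5196, next y-line at t=1.6400; Δt_x=1.1547, Δt_y=2.0000
    x: enter (3,4) at t=0.5196
    y: enter (3,5) at t=1.6400
    x: enter (4,5) at t=1.6743
    x: enter (5,5) at t=2.8290 ← occupied
  → r_3 = 2.8290
beam 4: φ=270°, α=120°
  dir = (cos 120°, sin 120°) = (-0.5000, 0.8660); from cell (2,4)
  next x-line at t=1.1000, next y-line at t=0.9469; Δt_x=2.0000, Δt_y=1.1547
    y: enter (2,5) at t=0.9469
    x: enter (1,5) at t=1.1000
    y: enter (1,6) at t=2.1016 ← occupied
  → r_4 = 2.1016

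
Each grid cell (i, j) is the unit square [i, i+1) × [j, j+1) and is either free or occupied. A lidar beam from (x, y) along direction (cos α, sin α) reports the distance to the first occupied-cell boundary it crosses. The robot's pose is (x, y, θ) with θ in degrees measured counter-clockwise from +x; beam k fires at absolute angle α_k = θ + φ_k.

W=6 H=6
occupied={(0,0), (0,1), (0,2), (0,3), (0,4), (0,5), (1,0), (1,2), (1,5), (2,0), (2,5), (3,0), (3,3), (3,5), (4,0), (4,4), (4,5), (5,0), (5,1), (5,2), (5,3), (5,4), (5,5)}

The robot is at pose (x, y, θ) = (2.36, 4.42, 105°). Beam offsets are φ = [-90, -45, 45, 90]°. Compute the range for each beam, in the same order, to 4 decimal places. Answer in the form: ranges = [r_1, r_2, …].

ranges = [1.6979, 0.6697, 1.1600, 1.4080]

beam 1: φ=-90°, α=15°
  dir = (cos 15°, sin 15°) = (0.9659, 0.2588); from cell (2,4)
  next x-line at t=0.6626, next y-line at t=2.2409; Δt_x=1.0353, Δt_y=3.8637
    x: enter (3,4) at t=0.6626
    x: enter (4,4) at t=1.6979 ← occupied
  → r_1 = 1.6979
beam 2: φ=-45°, α=60°
  dir = (cos 60°, sin 60°) = (0.5000, 0.8660); from cell (2,4)
  next x-line at t=1.2800, next y-line at t=0.6697; Δt_x=2.0000, Δt_y=1.1547
    y: enter (2,5) at t=0.6697 ← occupied
  → r_2 = 0.6697
beam 3: φ=45°, α=150°
  dir = (cos 150°, sin 150°) = (-0.8660, 0.5000); from cell (2,4)
  next x-line at t=0.4157, next y-line at t=1.1600; Δt_x=1.1547, Δt_y=2.0000
    x: enter (1,4) at t=0.4157
    y: enter (1,5) at t=1.1600 ← occupied
  → r_3 = 1.1600
beam 4: φ=90°, α=195°
  dir = (cos 195°, sin 195°) = (-0.9659, -0.2588); from cell (2,4)
  next x-line at t=0.3727, next y-line at t=1.6228; Δt_x=1.0353, Δt_y=3.8637
    x: enter (1,4) at t=0.3727
    x: enter (0,4) at t=1.4080 ← occupied
  → r_4 = 1.4080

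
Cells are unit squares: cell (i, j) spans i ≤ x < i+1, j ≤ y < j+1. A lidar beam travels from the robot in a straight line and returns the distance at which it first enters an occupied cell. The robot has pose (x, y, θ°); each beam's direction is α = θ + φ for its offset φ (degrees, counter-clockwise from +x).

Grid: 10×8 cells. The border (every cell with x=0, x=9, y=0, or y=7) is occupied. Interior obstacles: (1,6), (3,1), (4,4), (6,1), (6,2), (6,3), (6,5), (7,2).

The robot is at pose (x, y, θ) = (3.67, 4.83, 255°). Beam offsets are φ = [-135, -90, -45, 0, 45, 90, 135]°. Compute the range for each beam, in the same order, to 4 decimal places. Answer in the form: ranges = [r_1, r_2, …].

ranges = [2.5057, 2.7642, 3.0831, 3.9651, 0.6600, 0.3416, 4.3400]

beam 1: φ=-135°, α=120°
  dir = (cos 120°, sin 120°) = (-0.5000, 0.8660); from cell (3,4)
  next x-line at t=1.3400, next y-line at t=0.1963; Δt_x=2.0000, Δt_y=1.1547
    y: enter (3,5) at t=0.1963
    x: enter (2,5) at t=1.3400
    y: enter (2,6) at t=1.3510
    y: enter (2,7) at t=2.5057 ← occupied
  → r_1 = 2.5057
beam 2: φ=-90°, α=165°
  dir = (cos 165°, sin 165°) = (-0.9659, 0.2588); from cell (3,4)
  next x-line at t=0.6936, next y-line at t=0.6568; Δt_x=1.0353, Δt_y=3.8637
    y: enter (3,5) at t=0.6568
    x: enter (2,5) at t=0.6936
    x: enter (1,5) at t=1.7289
    x: enter (0,5) at t=2.7642 ← occupied
  → r_2 = 2.7642
beam 3: φ=-45°, α=210°
  dir = (cos 210°, sin 210°) = (-0.8660, -0.5000); from cell (3,4)
  next x-line at t=0.7736, next y-line at t=1.6600; Δt_x=1.1547, Δt_y=2.0000
    x: enter (2,4) at t=0.7736
    y: enter (2,3) at t=1.6600
    x: enter (1,3) at t=1.9283
    x: enter (0,3) at t=3.0831 ← occupied
  → r_3 = 3.0831
beam 4: φ=0°, α=255°
  dir = (cos 255°, sin 255°) = (-0.2588, -0.9659); from cell (3,4)
  next x-line at t=2.5887, next y-line at t=0.8593; Δt_x=3.8637, Δt_y=1.0353
    y: enter (3,3) at t=0.8593
    y: enter (3,2) at t=1.8946
    x: enter (2,2) at t=2.5887
    y: enter (2,1) at t=2.9298
    y: enter (2,0) at t=3.9651 ← occupied
  → r_4 = 3.9651
beam 5: φ=45°, α=300°
  dir = (cos 300°, sin 300°) = (0.5000, -0.8660); from cell (3,4)
  next x-line at t=0.6600, next y-line at t=0.9584; Δt_x=2.0000, Δt_y=1.1547
    x: enter (4,4) at t=0.6600 ← occupied
  → r_5 = 0.6600
beam 6: φ=90°, α=345°
  dir = (cos 345°, sin 345°) = (0.9659, -0.2588); from cell (3,4)
  next x-line at t=0.3416, next y-line at t=3.2069; Δt_x=1.0353, Δt_y=3.8637
    x: enter (4,4) at t=0.3416 ← occupied
  → r_6 = 0.3416
beam 7: φ=135°, α=30°
  dir = (cos 30°, sin 30°) = (0.8660, 0.5000); from cell (3,4)
  next x-line at t=0.3811, next y-line at t=0.3400; Δt_x=1.1547, Δt_y=2.0000
    y: enter (3,5) at t=0.3400
    x: enter (4,5) at t=0.3811
    x: enter (5,5) at t=1.5358
    y: enter (5,6) at t=2.3400
    x: enter (6,6) at t=2.6905
    x: enter (7,6) at t=3.8452
    y: enter (7,7) at t=4.3400 ← occupied
  → r_7 = 4.3400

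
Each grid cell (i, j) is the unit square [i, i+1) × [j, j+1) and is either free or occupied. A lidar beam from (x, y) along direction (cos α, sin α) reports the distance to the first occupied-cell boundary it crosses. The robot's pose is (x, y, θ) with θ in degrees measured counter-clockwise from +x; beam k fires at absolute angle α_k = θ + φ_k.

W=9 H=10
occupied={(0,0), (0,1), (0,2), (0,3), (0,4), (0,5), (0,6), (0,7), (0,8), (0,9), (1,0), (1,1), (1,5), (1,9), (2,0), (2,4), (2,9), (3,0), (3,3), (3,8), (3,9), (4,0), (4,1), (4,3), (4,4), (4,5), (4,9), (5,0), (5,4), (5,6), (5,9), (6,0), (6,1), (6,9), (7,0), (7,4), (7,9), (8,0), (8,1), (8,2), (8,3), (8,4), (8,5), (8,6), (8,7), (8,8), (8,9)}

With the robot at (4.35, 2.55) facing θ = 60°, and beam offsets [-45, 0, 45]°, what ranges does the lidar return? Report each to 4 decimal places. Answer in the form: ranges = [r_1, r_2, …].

ranges = [3.7788, 0.5196, 0.4659]

beam 1: φ=-45°, α=15°
  cosα=0.9659 sinα=0.2588 | (4,2) | tMaxX 0.6729 tMaxY 1.7387 | tΔX 1.0353 tΔY 3.8637
    t=0.6729 [x] (5,2)
    t=1.7082 [x] (6,2)
    t=1.7387 [y] (6,3)
    t=2.7435 [x] (7,3)
    t=3.7788 [x] (8,3) — stop
  → r_1 = 3.7788
beam 2: φ=0°, α=60°
  cosα=0.5000 sinα=0.8660 | (4,2) | tMaxX 1.3000 tMaxY 0.5196 | tΔX 2.0000 tΔY 1.1547
    t=0.5196 [y] (4,3) — stop
  → r_2 = 0.5196
beam 3: φ=45°, α=105°
  cosα=-0.2588 sinα=0.9659 | (4,2) | tMaxX 1.3523 tMaxY 0.4659 | tΔX 3.8637 tΔY 1.0353
    t=0.4659 [y] (4,3) — stop
  → r_3 = 0.4659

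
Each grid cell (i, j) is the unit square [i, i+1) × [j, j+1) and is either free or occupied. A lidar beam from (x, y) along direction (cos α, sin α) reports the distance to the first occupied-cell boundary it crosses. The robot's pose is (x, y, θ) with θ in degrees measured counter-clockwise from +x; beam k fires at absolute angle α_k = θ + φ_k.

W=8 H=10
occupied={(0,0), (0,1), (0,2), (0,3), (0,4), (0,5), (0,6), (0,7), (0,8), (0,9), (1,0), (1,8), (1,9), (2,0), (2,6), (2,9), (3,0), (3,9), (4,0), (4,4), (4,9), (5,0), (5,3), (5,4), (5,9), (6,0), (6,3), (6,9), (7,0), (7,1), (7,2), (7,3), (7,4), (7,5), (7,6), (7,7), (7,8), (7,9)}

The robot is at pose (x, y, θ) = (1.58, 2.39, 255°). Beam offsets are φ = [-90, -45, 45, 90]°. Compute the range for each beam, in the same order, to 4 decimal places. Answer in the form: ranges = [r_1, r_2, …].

beam 1: φ=-90°, α=165°
  d=(-0.9659,0.2588)  start (1,2)  tX=0.6005 tY=2.3569  stride 1/|dx|=1.0353 1/|dy|=3.8637
    cross x-line → (0,2), t=0.6005 (wall)
  → r_1 = 0.6005
beam 2: φ=-45°, α=210°
  d=(-0.8660,-0.5000)  start (1,2)  tX=0.6697 tY=0.7800  stride 1/|dx|=1.1547 1/|dy|=2.0000
    cross x-line → (0,2), t=0.6697 (wall)
  → r_2 = 0.6697
beam 3: φ=45°, α=300°
  d=(0.5000,-0.8660)  start (1,2)  tX=0.8400 tY=0.4503  stride 1/|dx|=2.0000 1/|dy|=1.1547
    cross y-line → (1,1), t=0.4503
    cross x-line → (2,1), t=0.8400
    cross y-line → (2,0), t=1.6050 (wall)
  → r_3 = 1.6050
beam 4: φ=90°, α=345°
  d=(0.9659,-0.2588)  start (1,2)  tX=0.4348 tY=1.5068  stride 1/|dx|=1.0353 1/|dy|=3.8637
    cross x-line → (2,2), t=0.4348
    cross x-line → (3,2), t=1.4701
    cross y-line → (3,1), t=1.5068
    cross x-line → (4,1), t=2.5054
    cross x-line → (5,1), t=3.5406
    cross x-line → (6,1), t=4.5759
    cross y-line → (6,0), t=5.3705 (wall)
  → r_4 = 5.3705

ranges = [0.6005, 0.6697, 1.6050, 5.3705]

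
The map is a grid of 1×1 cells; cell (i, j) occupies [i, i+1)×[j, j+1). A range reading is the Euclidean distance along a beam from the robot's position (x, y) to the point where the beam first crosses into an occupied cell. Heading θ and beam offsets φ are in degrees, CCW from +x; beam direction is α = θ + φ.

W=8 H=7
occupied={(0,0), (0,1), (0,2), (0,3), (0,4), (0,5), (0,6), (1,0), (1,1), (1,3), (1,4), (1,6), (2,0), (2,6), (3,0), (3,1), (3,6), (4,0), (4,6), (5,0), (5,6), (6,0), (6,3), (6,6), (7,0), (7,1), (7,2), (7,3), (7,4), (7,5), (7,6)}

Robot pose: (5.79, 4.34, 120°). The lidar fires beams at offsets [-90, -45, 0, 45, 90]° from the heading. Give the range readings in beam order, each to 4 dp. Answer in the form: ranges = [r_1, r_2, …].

beam 1: φ=-90°, α=30°
  d=(0.8660,0.5000)  start (5,4)  tX=0.2425 tY=1.3200  stride 1/|dx|=1.1547 1/|dy|=2.0000
    cross x-line → (6,4), t=0.2425
    cross y-line → (6,5), t=1.3200
    cross x-line → (7,5), t=1.3972 (wall)
  → r_1 = 1.3972
beam 2: φ=-45°, α=75°
  d=(0.2588,0.9659)  start (5,4)  tX=0.8114 tY=0.6833  stride 1/|dx|=3.8637 1/|dy|=1.0353
    cross y-line → (5,5), t=0.6833
    cross x-line → (6,5), t=0.8114
    cross y-line → (6,6), t=1.7186 (wall)
  → r_2 = 1.7186
beam 3: φ=0°, α=120°
  d=(-0.5000,0.8660)  start (5,4)  tX=1.5800 tY=0.7621  stride 1/|dx|=2.0000 1/|dy|=1.1547
    cross y-line → (5,5), t=0.7621
    cross x-line → (4,5), t=1.5800
    cross y-line → (4,6), t=1.9168 (wall)
  → r_3 = 1.9168
beam 4: φ=45°, α=165°
  d=(-0.9659,0.2588)  start (5,4)  tX=0.8179 tY=2.5500  stride 1/|dx|=1.0353 1/|dy|=3.8637
    cross x-line → (4,4), t=0.8179
    cross x-line → (3,4), t=1.8531
    cross y-line → (3,5), t=2.5500
    cross x-line → (2,5), t=2.8884
    cross x-line → (1,5), t=3.9237
    cross x-line → (0,5), t=4.9590 (wall)
  → r_4 = 4.9590
beam 5: φ=90°, α=210°
  d=(-0.8660,-0.5000)  start (5,4)  tX=0.9122 tY=0.6800  stride 1/|dx|=1.1547 1/|dy|=2.0000
    cross y-line → (5,3), t=0.6800
    cross x-line → (4,3), t=0.9122
    cross x-line → (3,3), t=2.0669
    cross y-line → (3,2), t=2.6800
    cross x-line → (2,2), t=3.2216
    cross x-line → (1,2), t=4.3763
    cross y-line → (1,1), t=4.6800 (wall)
  → r_5 = 4.6800

ranges = [1.3972, 1.7186, 1.9168, 4.9590, 4.6800]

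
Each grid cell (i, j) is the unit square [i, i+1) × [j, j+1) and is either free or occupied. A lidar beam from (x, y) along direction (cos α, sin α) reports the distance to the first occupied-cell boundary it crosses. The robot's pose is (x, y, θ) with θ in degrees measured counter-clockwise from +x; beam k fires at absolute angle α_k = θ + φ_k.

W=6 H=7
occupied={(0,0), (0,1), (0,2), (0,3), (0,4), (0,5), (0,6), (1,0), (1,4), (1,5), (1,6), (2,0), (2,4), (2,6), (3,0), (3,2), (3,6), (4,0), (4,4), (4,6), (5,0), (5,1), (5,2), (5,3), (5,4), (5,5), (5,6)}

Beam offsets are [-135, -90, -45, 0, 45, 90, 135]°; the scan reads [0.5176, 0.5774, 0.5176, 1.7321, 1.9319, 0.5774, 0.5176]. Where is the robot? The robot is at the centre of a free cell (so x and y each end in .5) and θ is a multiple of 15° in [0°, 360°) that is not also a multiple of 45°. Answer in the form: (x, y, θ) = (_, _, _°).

Enumerate (i+0.5, j+0.5, θ) over the 15 free cells and 16 admissible headings. For each, cast all 7 beams and compare to the given ranges.
  (4.5, 1.5, 255°): beam 1 = 1.0000 ≠ 0.5176 ✗
  (3.5, 3.5, 330°): beam 1 = 2.5882 ≠ 0.5176 ✗
  (1.5, 2.5, 30°): beam 1 = 1.5529 ≠ 0.5176 ✗
  (2.5, 1.5, 75°): beam 1 = 0.5774 ≠ 0.5176 ✗
  (3.5, 4.5, 105°): beam 1 = 0.5774 ≠ 0.5176 ✗
  …
  (2.5, 5.5, 330°): r_1=0.5176, r_2=0.5774, r_3=0.5176, r_4=1.7321, r_5=1.9319, r_6=0.5774, r_7=0.5176 — all match ✓
Unique over the lattice → pose = (2.5, 5.5, 330°).

(x, y, θ) = (2.5, 5.5, 330°)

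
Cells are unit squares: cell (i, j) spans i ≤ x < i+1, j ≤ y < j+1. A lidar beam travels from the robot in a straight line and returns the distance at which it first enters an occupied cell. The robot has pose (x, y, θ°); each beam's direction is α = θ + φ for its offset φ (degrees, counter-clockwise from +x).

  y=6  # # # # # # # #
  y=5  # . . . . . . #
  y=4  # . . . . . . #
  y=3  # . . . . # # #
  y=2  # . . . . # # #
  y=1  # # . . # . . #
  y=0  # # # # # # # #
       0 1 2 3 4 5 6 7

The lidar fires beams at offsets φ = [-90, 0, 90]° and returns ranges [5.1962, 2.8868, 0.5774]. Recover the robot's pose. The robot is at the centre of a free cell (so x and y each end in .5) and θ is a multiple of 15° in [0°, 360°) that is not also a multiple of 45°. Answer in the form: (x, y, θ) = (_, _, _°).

Enumerate (i+0.5, j+0.5, θ) over the 24 free cells and 16 admissible headings. For each, cast all 3 beams and compare to the given ranges.
  (1.5, 2.5, 15°): beam 1 = 0.5176 ≠ 5.1962 ✗
  (2.5, 5.5, 210°): beam 1 = 0.5774 ≠ 5.1962 ✗
  (3.5, 5.5, 345°): beam 1 = 4.6587 ≠ 5.1962 ✗
  (1.5, 4.5, 15°): beam 1 = 3.6235 ≠ 5.1962 ✗
  …
  (3.5, 1.5, 150°): r_1=5.1962, r_2=2.8868, r_3=0.5774 — all match ✓
No second candidate reproduces the full scan.

(x, y, θ) = (3.5, 1.5, 150°)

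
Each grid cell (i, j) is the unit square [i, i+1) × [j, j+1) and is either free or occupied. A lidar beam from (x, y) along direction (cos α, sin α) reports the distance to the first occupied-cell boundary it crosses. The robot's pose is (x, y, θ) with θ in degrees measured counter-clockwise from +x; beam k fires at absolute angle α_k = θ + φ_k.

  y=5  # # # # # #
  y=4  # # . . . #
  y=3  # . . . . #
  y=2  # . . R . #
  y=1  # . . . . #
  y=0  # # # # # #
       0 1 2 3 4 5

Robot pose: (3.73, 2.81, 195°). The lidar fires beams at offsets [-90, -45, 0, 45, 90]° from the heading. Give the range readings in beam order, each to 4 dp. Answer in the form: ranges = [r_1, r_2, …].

beam 1: φ=-90°, α=105°
  dir = (cos 105°, sin 105°) = (-0.2588, 0.9659); from cell (3,2)
  next x-line at t=2.8205, next y-line at t=0.1967; Δt_x=3.8637, Δt_y=1.0353
    y: enter (3,3) at t=0.1967
    y: enter (3,4) at t=1.2320
    y: enter (3,5) at t=2.2673 ← occupied
  → r_1 = 2.2673
beam 2: φ=-45°, α=150°
  dir = (cos 150°, sin 150°) = (-0.8660, 0.5000); from cell (3,2)
  next x-line at t=0.8429, next y-line at t=0.3800; Δt_x=1.1547, Δt_y=2.0000
    y: enter (3,3) at t=0.3800
    x: enter (2,3) at t=0.8429
    x: enter (1,3) at t=1.9976
    y: enter (1,4) at t=2.3800 ← occupied
  → r_2 = 2.3800
beam 3: φ=0°, α=195°
  dir = (cos 195°, sin 195°) = (-0.9659, -0.2588); from cell (3,2)
  next x-line at t=0.7558, next y-line at t=3.1296; Δt_x=1.0353, Δt_y=3.8637
    x: enter (2,2) at t=0.7558
    x: enter (1,2) at t=1.7910
    x: enter (0,2) at t=2.8263 ← occupied
  → r_3 = 2.8263
beam 4: φ=45°, α=240°
  dir = (cos 240°, sin 240°) = (-0.5000, -0.8660); from cell (3,2)
  next x-line at t=1.4600, next y-line at t=0.9353; Δt_x=2.0000, Δt_y=1.1547
    y: enter (3,1) at t=0.9353
    x: enter (2,1) at t=1.4600
    y: enter (2,0) at t=2.0900 ← occupied
  → r_4 = 2.0900
beam 5: φ=90°, α=285°
  dir = (cos 285°, sin 285°) = (0.2588, -0.9659); from cell (3,2)
  next x-line at t=1.0432, next y-line at t=0.8386; Δt_x=3.8637, Δt_y=1.0353
    y: enter (3,1) at t=0.8386
    x: enter (4,1) at t=1.0432
    y: enter (4,0) at t=1.8738 ← occupied
  → r_5 = 1.8738

ranges = [2.2673, 2.3800, 2.8263, 2.0900, 1.8738]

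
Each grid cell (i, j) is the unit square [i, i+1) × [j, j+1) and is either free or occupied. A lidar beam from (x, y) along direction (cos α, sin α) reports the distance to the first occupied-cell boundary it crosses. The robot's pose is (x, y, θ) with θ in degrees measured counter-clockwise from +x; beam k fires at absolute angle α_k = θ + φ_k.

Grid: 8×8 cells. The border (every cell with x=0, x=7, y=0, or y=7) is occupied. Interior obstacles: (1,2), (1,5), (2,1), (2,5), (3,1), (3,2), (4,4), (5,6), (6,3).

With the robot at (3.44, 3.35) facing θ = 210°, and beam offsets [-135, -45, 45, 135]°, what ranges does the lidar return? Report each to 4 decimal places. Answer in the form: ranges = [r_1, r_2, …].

ranges = [3.7788, 2.5261, 0.3623, 3.6856]

beam 1: φ=-135°, α=75°
  dir = (cos 75°, sin 75°) = (0.2588, 0.9659); from cell (3,3)
  next x-line at t=2.1637, next y-line at t=0.6729; Δt_x=3.8637, Δt_y=1.0353
    y: enter (3,4) at t=0.6729
    y: enter (3,5) at t=1.7082
    x: enter (4,5) at t=2.1637
    y: enter (4,6) at t=2.7435
    y: enter (4,7) at t=3.7788 ← occupied
  → r_1 = 3.7788
beam 2: φ=-45°, α=165°
  dir = (cos 165°, sin 165°) = (-0.9659, 0.2588); from cell (3,3)
  next x-line at t=0.4555, next y-line at t=2.5114; Δt_x=1.0353, Δt_y=3.8637
    x: enter (2,3) at t=0.4555
    x: enter (1,3) at t=1.4908
    y: enter (1,4) at t=2.5114
    x: enter (0,4) at t=2.5261 ← occupied
  → r_2 = 2.5261
beam 3: φ=45°, α=255°
  dir = (cos 255°, sin 255°) = (-0.2588, -0.9659); from cell (3,3)
  next x-line at t=1.7000, next y-line at t=0.3623; Δt_x=3.8637, Δt_y=1.0353
    y: enter (3,2) at t=0.3623 ← occupied
  → r_3 = 0.3623
beam 4: φ=135°, α=345°
  dir = (cos 345°, sin 345°) = (0.9659, -0.2588); from cell (3,3)
  next x-line at t=0.5798, next y-line at t=1.3523; Δt_x=1.0353, Δt_y=3.8637
    x: enter (4,3) at t=0.5798
    y: enter (4,2) at t=1.3523
    x: enter (5,2) at t=1.6150
    x: enter (6,2) at t=2.6503
    x: enter (7,2) at t=3.6856 ← occupied
  → r_4 = 3.6856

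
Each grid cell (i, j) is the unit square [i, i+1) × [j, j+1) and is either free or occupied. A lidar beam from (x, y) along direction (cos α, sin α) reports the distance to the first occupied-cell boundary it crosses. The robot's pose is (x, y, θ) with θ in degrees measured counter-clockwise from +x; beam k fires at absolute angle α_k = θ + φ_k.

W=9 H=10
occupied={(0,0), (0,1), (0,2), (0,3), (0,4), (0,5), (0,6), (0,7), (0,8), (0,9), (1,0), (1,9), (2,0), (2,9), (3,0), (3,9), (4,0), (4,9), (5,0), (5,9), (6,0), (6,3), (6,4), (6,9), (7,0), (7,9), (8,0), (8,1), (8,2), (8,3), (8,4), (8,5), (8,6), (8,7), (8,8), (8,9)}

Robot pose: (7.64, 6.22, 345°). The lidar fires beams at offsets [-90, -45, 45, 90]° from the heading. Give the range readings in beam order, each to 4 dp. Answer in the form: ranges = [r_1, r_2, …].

ranges = [2.4728, 0.7200, 0.4157, 1.3909]

beam 1: φ=-90°, α=255°
  d=(-0.2588,-0.9659)  start (7,6)  tX=2.4728 tY=0.2278  stride 1/|dx|=3.8637 1/|dy|=1.0353
    cross y-line → (7,5), t=0.2278
    cross y-line → (7,4), t=1.2630
    cross y-line → (7,3), t=2.2983
    cross x-line → (6,3), t=2.4728 (wall)
  → r_1 = 2.4728
beam 2: φ=-45°, α=300°
  d=(0.5000,-0.8660)  start (7,6)  tX=0.7200 tY=0.2540  stride 1/|dx|=2.0000 1/|dy|=1.1547
    cross y-line → (7,5), t=0.2540
    cross x-line → (8,5), t=0.7200 (wall)
  → r_2 = 0.7200
beam 3: φ=45°, α=30°
  d=(0.8660,0.5000)  start (7,6)  tX=0.4157 tY=1.5600  stride 1/|dx|=1.1547 1/|dy|=2.0000
    cross x-line → (8,6), t=0.4157 (wall)
  → r_3 = 0.4157
beam 4: φ=90°, α=75°
  d=(0.2588,0.9659)  start (7,6)  tX=1.3909 tY=0.8075  stride 1/|dx|=3.8637 1/|dy|=1.0353
    cross y-line → (7,7), t=0.8075
    cross x-line → (8,7), t=1.3909 (wall)
  → r_4 = 1.3909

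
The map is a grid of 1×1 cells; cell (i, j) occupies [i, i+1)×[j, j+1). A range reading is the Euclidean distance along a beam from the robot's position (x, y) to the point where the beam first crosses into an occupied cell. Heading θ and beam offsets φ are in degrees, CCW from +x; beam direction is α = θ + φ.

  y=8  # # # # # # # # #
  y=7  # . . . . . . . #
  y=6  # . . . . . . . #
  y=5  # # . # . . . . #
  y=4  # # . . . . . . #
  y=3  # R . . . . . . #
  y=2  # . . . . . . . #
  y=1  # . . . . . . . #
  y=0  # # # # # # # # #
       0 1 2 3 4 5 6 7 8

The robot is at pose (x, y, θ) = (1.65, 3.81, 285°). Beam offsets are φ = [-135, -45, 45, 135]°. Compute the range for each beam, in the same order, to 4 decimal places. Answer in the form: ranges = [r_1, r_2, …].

beam 1: φ=-135°, α=150°
  cosα=-0.8660 sinα=0.5000 | (1,3) | tMaxX 0.7506 tMaxY 0.3800 | tΔX 1.1547 tΔY 2.0000
    t=0.3800 [y] (1,4) — stop
  → r_1 = 0.3800
beam 2: φ=-45°, α=240°
  cosα=-0.5000 sinα=-0.8660 | (1,3) | tMaxX 1.3000 tMaxY 0.9353 | tΔX 2.0000 tΔY 1.1547
    t=0.9353 [y] (1,2)
    t=1.3000 [x] (0,2) — stop
  → r_2 = 1.3000
beam 3: φ=45°, α=330°
  cosα=0.8660 sinα=-0.5000 | (1,3) | tMaxX 0.4041 tMaxY 1.6200 | tΔX 1.1547 tΔY 2.0000
    t=0.4041 [x] (2,3)
    t=1.5588 [x] (3,3)
    t=1.6200 [y] (3,2)
    t=2.7135 [x] (4,2)
    t=3.6200 [y] (4,1)
    t=3.8682 [x] (5,1)
    t=5.0229 [x] (6,1)
    t=5.6200 [y] (6,0) — stop
  → r_3 = 5.6200
beam 4: φ=135°, α=60°
  cosα=0.5000 sinα=0.8660 | (1,3) | tMaxX 0.7000 tMaxY 0.2194 | tΔX 2.0000 tΔY 1.1547
    t=0.2194 [y] (1,4) — stop
  → r_4 = 0.2194

ranges = [0.3800, 1.3000, 5.6200, 0.2194]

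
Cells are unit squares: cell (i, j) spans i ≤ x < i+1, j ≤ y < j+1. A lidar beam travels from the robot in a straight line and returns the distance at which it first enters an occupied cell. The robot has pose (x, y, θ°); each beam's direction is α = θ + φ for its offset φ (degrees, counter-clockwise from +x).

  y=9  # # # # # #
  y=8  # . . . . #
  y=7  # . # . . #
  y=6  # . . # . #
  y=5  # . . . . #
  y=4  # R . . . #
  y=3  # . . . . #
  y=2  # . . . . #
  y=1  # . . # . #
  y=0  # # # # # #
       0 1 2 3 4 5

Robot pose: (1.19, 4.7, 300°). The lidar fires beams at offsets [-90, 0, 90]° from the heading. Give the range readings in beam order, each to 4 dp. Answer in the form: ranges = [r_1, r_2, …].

beam 1: φ=-90°, α=210°
  direction (-0.8660, -0.5000); cell (1,4); t to first gridline: x 0.2194, y 1.4000 (then +1.1547 / +2.0000)
    (0,4) via x @ 0.2194  # hit
  → r_1 = 0.2194
beam 2: φ=0°, α=300°
  direction (0.5000, -0.8660); cell (1,4); t to first gridline: x 1.6200, y 0.8083 (then +2.0000 / +1.1547)
    (1,3) via y @ 0.8083
    (2,3) via x @ 1.6200
    (2,2) via y @ 1.9630
    (2,1) via y @ 3.1177
    (3,1) via x @ 3.6200  # hit
  → r_2 = 3.6200
beam 3: φ=90°, α=30°
  direction (0.8660, 0.5000); cell (1,4); t to first gridline: x 0.9353, y 0.6000 (then +1.1547 / +2.0000)
    (1,5) via y @ 0.6000
    (2,5) via x @ 0.9353
    (3,5) via x @ 2.0900
    (3,6) via y @ 2.6000  # hit
  → r_3 = 2.6000

ranges = [0.2194, 3.6200, 2.6000]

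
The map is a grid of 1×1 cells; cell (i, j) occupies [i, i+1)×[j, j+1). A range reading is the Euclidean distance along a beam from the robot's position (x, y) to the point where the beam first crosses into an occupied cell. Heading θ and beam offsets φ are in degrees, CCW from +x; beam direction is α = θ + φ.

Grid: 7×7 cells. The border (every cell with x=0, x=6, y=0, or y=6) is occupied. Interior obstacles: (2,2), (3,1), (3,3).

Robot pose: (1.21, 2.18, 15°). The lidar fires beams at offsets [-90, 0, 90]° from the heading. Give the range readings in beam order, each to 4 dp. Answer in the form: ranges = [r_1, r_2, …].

beam 1: φ=-90°, α=285°
  cosα=0.2588 sinα=-0.9659 | (1,2) | tMaxX 3.0523 tMaxY 0.1863 | tΔX 3.8637 tΔY 1.0353
    t=0.1863 [y] (1,1)
    t=1.2216 [y] (1,0) — stop
  → r_1 = 1.2216
beam 2: φ=0°, α=15°
  cosα=0.9659 sinα=0.2588 | (1,2) | tMaxX 0.8179 tMaxY 3.1682 | tΔX 1.0353 tΔY 3.8637
    t=0.8179 [x] (2,2) — stop
  → r_2 = 0.8179
beam 3: φ=90°, α=105°
  cosα=-0.2588 sinα=0.9659 | (1,2) | tMaxX 0.8114 tMaxY 0.8489 | tΔX 3.8637 tΔY 1.0353
    t=0.8114 [x] (0,2) — stop
  → r_3 = 0.8114

ranges = [1.2216, 0.8179, 0.8114]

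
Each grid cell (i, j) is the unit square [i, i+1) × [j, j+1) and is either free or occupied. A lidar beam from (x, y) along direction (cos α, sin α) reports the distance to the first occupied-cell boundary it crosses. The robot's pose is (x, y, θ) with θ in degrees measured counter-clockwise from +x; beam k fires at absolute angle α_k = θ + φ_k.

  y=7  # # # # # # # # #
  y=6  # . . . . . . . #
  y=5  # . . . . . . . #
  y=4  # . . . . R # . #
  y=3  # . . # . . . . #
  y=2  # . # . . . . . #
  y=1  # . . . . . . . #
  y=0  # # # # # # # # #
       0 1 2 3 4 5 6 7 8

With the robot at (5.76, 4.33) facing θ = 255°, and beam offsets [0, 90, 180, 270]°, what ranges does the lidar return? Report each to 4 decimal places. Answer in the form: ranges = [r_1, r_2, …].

ranges = [3.4475, 0.2485, 2.7642, 4.9279]

beam 1: φ=0°, α=255°
  direction (-0.2588, -0.9659); cell (5,4); t to first gridline: x 2.9364, y 0.3416 (then +3.8637 / +1.0353)
    (5,3) via y @ 0.3416
    (5,2) via y @ 1.3769
    (5,1) via y @ 2.4122
    (4,1) via x @ 2.9364
    (4,0) via y @ 3.4475  # hit
  → r_1 = 3.4475
beam 2: φ=90°, α=345°
  direction (0.9659, -0.2588); cell (5,4); t to first gridline: x 0.2485, y 1.2750 (then +1.0353 / +3.8637)
    (6,4) via x @ 0.2485  # hit
  → r_2 = 0.2485
beam 3: φ=180°, α=75°
  direction (0.2588, 0.9659); cell (5,4); t to first gridline: x 0.9273, y 0.6936 (then +3.8637 / +1.0353)
    (5,5) via y @ 0.6936
    (6,5) via x @ 0.9273
    (6,6) via y @ 1.7289
    (6,7) via y @ 2.7642  # hit
  → r_3 = 2.7642
beam 4: φ=270°, α=165°
  direction (-0.9659, 0.2588); cell (5,4); t to first gridline: x 0.7868, y 2.5887 (then +1.0353 / +3.8637)
    (4,4) via x @ 0.7868
    (3,4) via x @ 1.8221
    (3,5) via y @ 2.5887
    (2,5) via x @ 2.8574
    (1,5) via x @ 3.8926
    (0,5) via x @ 4.9279  # hit
  → r_4 = 4.9279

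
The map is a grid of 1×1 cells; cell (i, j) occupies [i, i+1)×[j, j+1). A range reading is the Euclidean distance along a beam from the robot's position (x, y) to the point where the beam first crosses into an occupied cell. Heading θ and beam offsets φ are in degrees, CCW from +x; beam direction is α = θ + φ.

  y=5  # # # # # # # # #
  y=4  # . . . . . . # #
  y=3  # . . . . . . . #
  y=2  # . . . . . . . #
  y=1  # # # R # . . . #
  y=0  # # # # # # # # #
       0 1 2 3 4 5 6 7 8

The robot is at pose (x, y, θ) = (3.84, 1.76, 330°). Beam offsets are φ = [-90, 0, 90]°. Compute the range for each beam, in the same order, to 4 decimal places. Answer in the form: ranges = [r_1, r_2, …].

ranges = [0.8776, 0.1848, 3.7412]

beam 1: φ=-90°, α=240°
  d=(-0.5000,-0.8660)  start (3,1)  tX=1.6800 tY=0.8776  stride 1/|dx|=2.0000 1/|dy|=1.1547
    cross y-line → (3,0), t=0.8776 (wall)
  → r_1 = 0.8776
beam 2: φ=0°, α=330°
  d=(0.8660,-0.5000)  start (3,1)  tX=0.1848 tY=1.5200  stride 1/|dx|=1.1547 1/|dy|=2.0000
    cross x-line → (4,1), t=0.1848 (wall)
  → r_2 = 0.1848
beam 3: φ=90°, α=60°
  d=(0.5000,0.8660)  start (3,1)  tX=0.3200 tY=0.2771  stride 1/|dx|=2.0000 1/|dy|=1.1547
    cross y-line → (3,2), t=0.2771
    cross x-line → (4,2), t=0.3200
    cross y-line → (4,3), t=1.4318
    cross x-line → (5,3), t=2.3200
    cross y-line → (5,4), t=2.5865
    cross y-line → (5,5), t=3.7412 (wall)
  → r_3 = 3.7412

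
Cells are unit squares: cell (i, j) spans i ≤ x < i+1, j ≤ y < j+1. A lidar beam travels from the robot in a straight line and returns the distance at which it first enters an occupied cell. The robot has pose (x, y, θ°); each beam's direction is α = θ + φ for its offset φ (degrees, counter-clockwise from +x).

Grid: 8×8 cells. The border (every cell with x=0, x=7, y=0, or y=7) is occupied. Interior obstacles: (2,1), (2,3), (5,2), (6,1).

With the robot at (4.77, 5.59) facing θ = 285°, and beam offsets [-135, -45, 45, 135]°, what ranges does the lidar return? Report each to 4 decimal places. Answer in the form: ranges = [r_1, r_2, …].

beam 1: φ=-135°, α=150°
  dir = (cos 150°, sin 150°) = (-0.8660, 0.5000); from cell (4,5)
  next x-line at t=0.8891, next y-line at t=0.8200; Δt_x=1.1547, Δt_y=2.0000
    y: enter (4,6) at t=0.8200
    x: enter (3,6) at t=0.8891
    x: enter (2,6) at t=2.0438
    y: enter (2,7) at t=2.8200 ← occupied
  → r_1 = 2.8200
beam 2: φ=-45°, α=240°
  dir = (cos 240°, sin 240°) = (-0.5000, -0.8660); from cell (4,5)
  next x-line at t=1.5400, next y-line at t=0.6813; Δt_x=2.0000, Δt_y=1.1547
    y: enter (4,4) at t=0.6813
    x: enter (3,4) at t=1.5400
    y: enter (3,3) at t=1.8360
    y: enter (3,2) at t=2.9907
    x: enter (2,2) at t=3.5400
    y: enter (2,1) at t=4.1454 ← occupied
  → r_2 = 4.1454
beam 3: φ=45°, α=330°
  dir = (cos 330°, sin 330°) = (0.8660, -0.5000); from cell (4,5)
  next x-line at t=0.2656, next y-line at t=1.1800; Δt_x=1.1547, Δt_y=2.0000
    x: enter (5,5) at t=0.2656
    y: enter (5,4) at t=1.1800
    x: enter (6,4) at t=1.4203
    x: enter (7,4) at t=2.5750 ← occupied
  → r_3 = 2.5750
beam 4: φ=135°, α=60°
  dir = (cos 60°, sin 60°) = (0.5000, 0.8660); from cell (4,5)
  next x-line at t=0.4600, next y-line at t=0.4734; Δt_x=2.0000, Δt_y=1.1547
    x: enter (5,5) at t=0.4600
    y: enter (5,6) at t=0.4734
    y: enter (5,7) at t=1.6281 ← occupied
  → r_4 = 1.6281

ranges = [2.8200, 4.1454, 2.5750, 1.6281]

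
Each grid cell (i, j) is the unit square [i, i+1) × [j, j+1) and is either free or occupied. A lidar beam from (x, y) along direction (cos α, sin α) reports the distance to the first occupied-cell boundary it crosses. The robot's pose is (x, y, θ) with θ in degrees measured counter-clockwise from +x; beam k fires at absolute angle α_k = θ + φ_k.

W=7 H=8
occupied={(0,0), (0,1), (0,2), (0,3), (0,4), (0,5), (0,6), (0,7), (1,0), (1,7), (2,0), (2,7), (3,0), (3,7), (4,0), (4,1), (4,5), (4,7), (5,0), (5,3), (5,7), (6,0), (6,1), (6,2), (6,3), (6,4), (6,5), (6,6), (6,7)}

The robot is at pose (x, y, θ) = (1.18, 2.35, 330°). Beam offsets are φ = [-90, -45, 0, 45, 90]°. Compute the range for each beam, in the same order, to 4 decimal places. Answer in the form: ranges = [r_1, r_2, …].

beam 1: φ=-90°, α=240°
  dir = (cos 240°, sin 240°) = (-0.5000, -0.8660); from cell (1,2)
  next x-line at t=0.3600, next y-line at t=0.4041; Δt_x=2.0000, Δt_y=1.1547
    x: enter (0,2) at t=0.3600 ← occupied
  → r_1 = 0.3600
beam 2: φ=-45°, α=285°
  dir = (cos 285°, sin 285°) = (0.2588, -0.9659); from cell (1,2)
  next x-line at t=3.1682, next y-line at t=0.3623; Δt_x=3.8637, Δt_y=1.0353
    y: enter (1,1) at t=0.3623
    y: enter (1,0) at t=1.3976 ← occupied
  → r_2 = 1.3976
beam 3: φ=0°, α=330°
  dir = (cos 330°, sin 330°) = (0.8660, -0.5000); from cell (1,2)
  next x-line at t=0.9469, next y-line at t=0.7000; Δt_x=1.1547, Δt_y=2.0000
    y: enter (1,1) at t=0.7000
    x: enter (2,1) at t=0.9469
    x: enter (3,1) at t=2.1016
    y: enter (3,0) at t=2.7000 ← occupied
  → r_3 = 2.7000
beam 4: φ=45°, α=15°
  dir = (cos 15°, sin 15°) = (0.9659, 0.2588); from cell (1,2)
  next x-line at t=0.8489, next y-line at t=2.5114; Δt_x=1.0353, Δt_y=3.8637
    x: enter (2,2) at t=0.8489
    x: enter (3,2) at t=1.8842
    y: enter (3,3) at t=2.5114
    x: enter (4,3) at t=2.9195
    x: enter (5,3) at t=3.9548 ← occupied
  → r_4 = 3.9548
beam 5: φ=90°, α=60°
  dir = (cos 60°, sin 60°) = (0.5000, 0.8660); from cell (1,2)
  next x-line at t=1.6400, next y-line at t=0.7506; Δt_x=2.0000, Δt_y=1.1547
    y: enter (1,3) at t=0.7506
    x: enter (2,3) at t=1.6400
    y: enter (2,4) at t=1.9053
    y: enter (2,5) at t=3.0600
    x: enter (3,5) at t=3.6400
    y: enter (3,6) at t=4.2147
    y: enter (3,7) at t=5.3694 ← occupied
  → r_5 = 5.3694

ranges = [0.3600, 1.3976, 2.7000, 3.9548, 5.3694]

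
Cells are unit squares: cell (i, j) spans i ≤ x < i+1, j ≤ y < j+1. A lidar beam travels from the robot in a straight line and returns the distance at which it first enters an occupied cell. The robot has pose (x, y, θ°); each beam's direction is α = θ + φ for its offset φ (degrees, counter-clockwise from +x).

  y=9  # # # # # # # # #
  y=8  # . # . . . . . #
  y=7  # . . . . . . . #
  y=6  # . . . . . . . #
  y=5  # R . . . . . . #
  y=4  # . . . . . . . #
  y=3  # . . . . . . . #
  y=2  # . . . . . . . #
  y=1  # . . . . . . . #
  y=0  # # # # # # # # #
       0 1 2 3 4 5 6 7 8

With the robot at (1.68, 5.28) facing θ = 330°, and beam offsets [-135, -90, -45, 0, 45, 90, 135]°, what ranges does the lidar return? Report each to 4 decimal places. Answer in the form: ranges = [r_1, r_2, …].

ranges = [0.7040, 1.3600, 4.4310, 7.2977, 6.5429, 4.2955, 2.6273]

beam 1: φ=-135°, α=195°
  cosα=-0.9659 sinα=-0.2588 | (1,5) | tMaxX 0.7040 tMaxY 1.0818 | tΔX 1.0353 tΔY 3.8637
    t=0.7040 [x] (0,5) — stop
  → r_1 = 0.7040
beam 2: φ=-90°, α=240°
  cosα=-0.5000 sinα=-0.8660 | (1,5) | tMaxX 1.3600 tMaxY 0.3233 | tΔX 2.0000 tΔY 1.1547
    t=0.3233 [y] (1,4)
    t=1.3600 [x] (0,4) — stop
  → r_2 = 1.3600
beam 3: φ=-45°, α=285°
  cosα=0.2588 sinα=-0.9659 | (1,5) | tMaxX 1.2364 tMaxY 0.2899 | tΔX 3.8637 tΔY 1.0353
    t=0.2899 [y] (1,4)
    t=1.2364 [x] (2,4)
    t=1.3252 [y] (2,3)
    t=2.3604 [y] (2,2)
    t=3.3957 [y] (2,1)
    t=4.4310 [y] (2,0) — stop
  → r_3 = 4.4310
beam 4: φ=0°, α=330°
  cosα=0.8660 sinα=-0.5000 | (1,5) | tMaxX 0.3695 tMaxY 0.5600 | tΔX 1.1547 tΔY 2.0000
    t=0.3695 [x] (2,5)
    t=0.5600 [y] (2,4)
    t=1.5242 [x] (3,4)
    t=2.5600 [y] (3,3)
    t=2.6789 [x] (4,3)
    t=3.8336 [x] (5,3)
    t=4.5600 [y] (5,2)
    t=4.9883 [x] (6,2)
    t=6.1430 [x] (7,2)
    t=6.5600 [y] (7,1)
    t=7.2977 [x] (8,1) — stop
  → r_4 = 7.2977
beam 5: φ=45°, α=15°
  cosα=0.9659 sinα=0.2588 | (1,5) | tMaxX 0.3313 tMaxY 2.7819 | tΔX 1.0353 tΔY 3.8637
    t=0.3313 [x] (2,5)
    t=1.3666 [x] (3,5)
    t=2.4018 [x] (4,5)
    t=2.7819 [y] (4,6)
    t=3.4371 [x] (5,6)
    t=4.4724 [x] (6,6)
    t=5.5077 [x] (7,6)
    t=6.5429 [x] (8,6) — stop
  → r_5 = 6.5429
beam 6: φ=90°, α=60°
  cosα=0.5000 sinα=0.8660 | (1,5) | tMaxX 0.6400 tMaxY 0.8314 | tΔX 2.0000 tΔY 1.1547
    t=0.6400 [x] (2,5)
    t=0.8314 [y] (2,6)
    t=1.9861 [y] (2,7)
    t=2.6400 [x] (3,7)
    t=3.1408 [y] (3,8)
    t=4.2955 [y] (3,9) — stop
  → r_6 = 4.2955
beam 7: φ=135°, α=105°
  cosα=-0.2588 sinα=0.9659 | (1,5) | tMaxX 2.6273 tMaxY 0.7454 | tΔX 3.8637 tΔY 1.0353
    t=0.7454 [y] (1,6)
    t=1.7807 [y] (1,7)
    t=2.6273 [x] (0,7) — stop
  → r_7 = 2.6273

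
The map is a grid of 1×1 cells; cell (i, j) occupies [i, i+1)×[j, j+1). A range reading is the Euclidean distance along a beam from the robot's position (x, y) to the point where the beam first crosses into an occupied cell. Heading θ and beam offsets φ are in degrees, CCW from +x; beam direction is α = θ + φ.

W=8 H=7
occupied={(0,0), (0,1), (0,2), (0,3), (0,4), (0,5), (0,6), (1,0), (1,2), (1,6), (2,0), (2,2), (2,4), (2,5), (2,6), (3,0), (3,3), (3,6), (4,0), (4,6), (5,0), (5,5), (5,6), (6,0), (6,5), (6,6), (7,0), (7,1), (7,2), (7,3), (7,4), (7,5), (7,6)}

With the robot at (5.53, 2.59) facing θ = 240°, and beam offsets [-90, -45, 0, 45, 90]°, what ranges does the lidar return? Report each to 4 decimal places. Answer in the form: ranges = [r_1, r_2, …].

beam 1: φ=-90°, α=150°
  dir = (cos 150°, sin 150°) = (-0.8660, 0.5000); from cell (5,2)
  next x-line at t=0.6120, next y-line at t=0.8200; Δt_x=1.1547, Δt_y=2.0000
    x: enter (4,2) at t=0.6120
    y: enter (4,3) at t=0.8200
    x: enter (3,3) at t=1.7667 ← occupied
  → r_1 = 1.7667
beam 2: φ=-45°, α=195°
  dir = (cos 195°, sin 195°) = (-0.9659, -0.2588); from cell (5,2)
  next x-line at t=0.5487, next y-line at t=2.2796; Δt_x=1.0353, Δt_y=3.8637
    x: enter (4,2) at t=0.5487
    x: enter (3,2) at t=1.5840
    y: enter (3,1) at t=2.2796
    x: enter (2,1) at t=2.6192
    x: enter (1,1) at t=3.6545
    x: enter (0,1) at t=4.6898 ← occupied
  → r_2 = 4.6898
beam 3: φ=0°, α=240°
  dir = (cos 240°, sin 240°) = (-0.5000, -0.8660); from cell (5,2)
  next x-line at t=1.0600, next y-line at t=0.6813; Δt_x=2.0000, Δt_y=1.1547
    y: enter (5,1) at t=0.6813
    x: enter (4,1) at t=1.0600
    y: enter (4,0) at t=1.8360 ← occupied
  → r_3 = 1.8360
beam 4: φ=45°, α=285°
  dir = (cos 285°, sin 285°) = (0.2588, -0.9659); from cell (5,2)
  next x-line at t=1.8159, next y-line at t=0.6108; Δt_x=3.8637, Δt_y=1.0353
    y: enter (5,1) at t=0.6108
    y: enter (5,0) at t=1.6461 ← occupied
  → r_4 = 1.6461
beam 5: φ=90°, α=330°
  dir = (cos 330°, sin 330°) = (0.8660, -0.5000); from cell (5,2)
  next x-line at t=0.5427, next y-line at t=1.1800; Δt_x=1.1547, Δt_y=2.0000
    x: enter (6,2) at t=0.5427
    y: enter (6,1) at t=1.1800
    x: enter (7,1) at t=1.6974 ← occupied
  → r_5 = 1.6974

ranges = [1.7667, 4.6898, 1.8360, 1.6461, 1.6974]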